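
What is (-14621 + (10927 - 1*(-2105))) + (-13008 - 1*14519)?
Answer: -29116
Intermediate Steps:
(-14621 + (10927 - 1*(-2105))) + (-13008 - 1*14519) = (-14621 + (10927 + 2105)) + (-13008 - 14519) = (-14621 + 13032) - 27527 = -1589 - 27527 = -29116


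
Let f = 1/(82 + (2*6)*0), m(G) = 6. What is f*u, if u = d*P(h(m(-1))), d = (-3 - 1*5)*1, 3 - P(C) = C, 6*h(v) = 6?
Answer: -8/41 ≈ -0.19512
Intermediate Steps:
h(v) = 1 (h(v) = (⅙)*6 = 1)
P(C) = 3 - C
d = -8 (d = (-3 - 5)*1 = -8*1 = -8)
u = -16 (u = -8*(3 - 1*1) = -8*(3 - 1) = -8*2 = -16)
f = 1/82 (f = 1/(82 + 12*0) = 1/(82 + 0) = 1/82 ≈ 0.012195)
f*u = (1/82)*(-16) = -8/41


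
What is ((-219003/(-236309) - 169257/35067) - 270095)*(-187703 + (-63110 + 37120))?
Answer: 159430251957622982307/2762215901 ≈ 5.7718e+10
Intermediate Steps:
((-219003/(-236309) - 169257/35067) - 270095)*(-187703 + (-63110 + 37120)) = ((-219003*(-1/236309) - 169257*1/35067) - 270095)*(-187703 - 25990) = ((219003/236309 - 56419/11689) - 270095)*(-213693) = (-10772391404/2762215901 - 270095)*(-213693) = -746071476171999/2762215901*(-213693) = 159430251957622982307/2762215901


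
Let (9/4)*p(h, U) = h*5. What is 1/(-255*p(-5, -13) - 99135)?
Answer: -3/288905 ≈ -1.0384e-5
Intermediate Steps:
p(h, U) = 20*h/9 (p(h, U) = 4*(h*5)/9 = 4*(5*h)/9 = 20*h/9)
1/(-255*p(-5, -13) - 99135) = 1/(-1700*(-5)/3 - 99135) = 1/(-255*(-100/9) - 99135) = 1/(8500/3 - 99135) = 1/(-288905/3) = -3/288905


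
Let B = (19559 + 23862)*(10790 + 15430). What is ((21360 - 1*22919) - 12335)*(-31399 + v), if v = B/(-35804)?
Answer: 7859517682976/8951 ≈ 8.7806e+8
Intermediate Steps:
B = 1138498620 (B = 43421*26220 = 1138498620)
v = -284624655/8951 (v = 1138498620/(-35804) = 1138498620*(-1/35804) = -284624655/8951 ≈ -31798.)
((21360 - 1*22919) - 12335)*(-31399 + v) = ((21360 - 1*22919) - 12335)*(-31399 - 284624655/8951) = ((21360 - 22919) - 12335)*(-565677104/8951) = (-1559 - 12335)*(-565677104/8951) = -13894*(-565677104/8951) = 7859517682976/8951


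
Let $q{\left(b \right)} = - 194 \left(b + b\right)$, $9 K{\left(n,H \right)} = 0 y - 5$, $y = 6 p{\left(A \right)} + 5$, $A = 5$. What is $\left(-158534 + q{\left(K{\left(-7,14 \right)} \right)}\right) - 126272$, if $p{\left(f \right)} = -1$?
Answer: $- \frac{2561314}{9} \approx -2.8459 \cdot 10^{5}$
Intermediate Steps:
$y = -1$ ($y = 6 \left(-1\right) + 5 = -6 + 5 = -1$)
$K{\left(n,H \right)} = - \frac{5}{9}$ ($K{\left(n,H \right)} = \frac{0 \left(-1\right) - 5}{9} = \frac{0 - 5}{9} = \frac{1}{9} \left(-5\right) = - \frac{5}{9}$)
$q{\left(b \right)} = - 388 b$ ($q{\left(b \right)} = - 194 \cdot 2 b = - 388 b$)
$\left(-158534 + q{\left(K{\left(-7,14 \right)} \right)}\right) - 126272 = \left(-158534 - - \frac{1940}{9}\right) - 126272 = \left(-158534 + \frac{1940}{9}\right) - 126272 = - \frac{1424866}{9} - 126272 = - \frac{2561314}{9}$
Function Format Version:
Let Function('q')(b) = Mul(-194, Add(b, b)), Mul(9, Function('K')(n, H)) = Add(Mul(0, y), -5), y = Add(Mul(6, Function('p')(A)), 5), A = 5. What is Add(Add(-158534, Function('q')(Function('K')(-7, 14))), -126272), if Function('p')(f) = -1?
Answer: Rational(-2561314, 9) ≈ -2.8459e+5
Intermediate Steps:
y = -1 (y = Add(Mul(6, -1), 5) = Add(-6, 5) = -1)
Function('K')(n, H) = Rational(-5, 9) (Function('K')(n, H) = Mul(Rational(1, 9), Add(Mul(0, -1), -5)) = Mul(Rational(1, 9), Add(0, -5)) = Mul(Rational(1, 9), -5) = Rational(-5, 9))
Function('q')(b) = Mul(-388, b) (Function('q')(b) = Mul(-194, Mul(2, b)) = Mul(-388, b))
Add(Add(-158534, Function('q')(Function('K')(-7, 14))), -126272) = Add(Add(-158534, Mul(-388, Rational(-5, 9))), -126272) = Add(Add(-158534, Rational(1940, 9)), -126272) = Add(Rational(-1424866, 9), -126272) = Rational(-2561314, 9)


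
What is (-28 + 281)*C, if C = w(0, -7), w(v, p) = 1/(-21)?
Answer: -253/21 ≈ -12.048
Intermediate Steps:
w(v, p) = -1/21
C = -1/21 ≈ -0.047619
(-28 + 281)*C = (-28 + 281)*(-1/21) = 253*(-1/21) = -253/21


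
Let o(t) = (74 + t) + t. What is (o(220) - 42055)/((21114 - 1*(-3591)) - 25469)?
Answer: 41541/764 ≈ 54.373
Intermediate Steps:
o(t) = 74 + 2*t
(o(220) - 42055)/((21114 - 1*(-3591)) - 25469) = ((74 + 2*220) - 42055)/((21114 - 1*(-3591)) - 25469) = ((74 + 440) - 42055)/((21114 + 3591) - 25469) = (514 - 42055)/(24705 - 25469) = -41541/(-764) = -41541*(-1/764) = 41541/764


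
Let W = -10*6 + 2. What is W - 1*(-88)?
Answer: 30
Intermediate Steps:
W = -58 (W = -60 + 2 = -58)
W - 1*(-88) = -58 - 1*(-88) = -58 + 88 = 30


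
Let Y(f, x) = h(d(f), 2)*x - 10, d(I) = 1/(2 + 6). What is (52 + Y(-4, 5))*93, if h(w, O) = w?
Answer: 31713/8 ≈ 3964.1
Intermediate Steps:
d(I) = 1/8
Y(f, x) = -10 + x/8 (Y(f, x) = x/8 - 10 = -10 + x/8)
(52 + Y(-4, 5))*93 = (52 + (-10 + (1/8)*5))*93 = (52 + (-10 + 5/8))*93 = (52 - 75/8)*93 = (341/8)*93 = 31713/8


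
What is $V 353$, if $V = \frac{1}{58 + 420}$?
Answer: $\frac{353}{478} \approx 0.73849$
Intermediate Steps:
$V = \frac{1}{478} \approx 0.002092$
$V 353 = \frac{1}{478} \cdot 353 = \frac{353}{478}$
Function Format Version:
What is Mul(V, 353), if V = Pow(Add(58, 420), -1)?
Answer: Rational(353, 478) ≈ 0.73849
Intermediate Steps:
V = Rational(1, 478) (V = Pow(478, -1) = Rational(1, 478) ≈ 0.0020920)
Mul(V, 353) = Mul(Rational(1, 478), 353) = Rational(353, 478)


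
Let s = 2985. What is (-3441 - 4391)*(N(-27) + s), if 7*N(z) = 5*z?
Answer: -162592320/7 ≈ -2.3227e+7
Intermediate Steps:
N(z) = 5*z/7 (N(z) = (5*z)/7 = 5*z/7)
(-3441 - 4391)*(N(-27) + s) = (-3441 - 4391)*((5/7)*(-27) + 2985) = -7832*(-135/7 + 2985) = -7832*20760/7 = -162592320/7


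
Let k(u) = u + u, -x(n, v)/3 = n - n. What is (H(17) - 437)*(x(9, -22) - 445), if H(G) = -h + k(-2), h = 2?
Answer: 197135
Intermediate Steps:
x(n, v) = 0 (x(n, v) = -3*(n - n) = -3*0 = 0)
k(u) = 2*u
H(G) = -6 (H(G) = -1*2 + 2*(-2) = -2 - 4 = -6)
(H(17) - 437)*(x(9, -22) - 445) = (-6 - 437)*(0 - 445) = -443*(-445) = 197135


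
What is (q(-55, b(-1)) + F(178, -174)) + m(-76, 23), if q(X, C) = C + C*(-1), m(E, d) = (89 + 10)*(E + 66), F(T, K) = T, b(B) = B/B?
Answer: -812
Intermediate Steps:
b(B) = 1
m(E, d) = 6534 + 99*E (m(E, d) = 99*(66 + E) = 6534 + 99*E)
q(X, C) = 0 (q(X, C) = C - C = 0)
(q(-55, b(-1)) + F(178, -174)) + m(-76, 23) = (0 + 178) + (6534 + 99*(-76)) = 178 + (6534 - 7524) = 178 - 990 = -812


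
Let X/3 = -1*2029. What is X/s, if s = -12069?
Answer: 2029/4023 ≈ 0.50435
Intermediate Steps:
X = -6087 (X = 3*(-1*2029) = 3*(-2029) = -6087)
X/s = -6087/(-12069) = -6087*(-1/12069) = 2029/4023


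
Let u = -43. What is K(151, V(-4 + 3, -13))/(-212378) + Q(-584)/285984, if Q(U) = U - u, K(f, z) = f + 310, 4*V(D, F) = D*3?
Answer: -123367561/30368354976 ≈ -0.0040624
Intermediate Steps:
V(D, F) = 3*D/4 (V(D, F) = (D*3)/4 = (3*D)/4 = 3*D/4)
K(f, z) = 310 + f
Q(U) = 43 + U (Q(U) = U - 1*(-43) = U + 43 = 43 + U)
K(151, V(-4 + 3, -13))/(-212378) + Q(-584)/285984 = (310 + 151)/(-212378) + (43 - 584)/285984 = 461*(-1/212378) - 541*1/285984 = -461/212378 - 541/285984 = -123367561/30368354976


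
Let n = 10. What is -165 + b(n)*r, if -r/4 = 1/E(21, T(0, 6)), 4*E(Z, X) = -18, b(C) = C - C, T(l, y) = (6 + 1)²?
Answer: -165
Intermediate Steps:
T(l, y) = 49 (T(l, y) = 7² = 49)
b(C) = 0
E(Z, X) = -9/2 (E(Z, X) = (¼)*(-18) = -9/2)
r = 8/9 (r = -4/(-9/2) = -4*(-2/9) = 8/9 ≈ 0.88889)
-165 + b(n)*r = -165 + 0*(8/9) = -165 + 0 = -165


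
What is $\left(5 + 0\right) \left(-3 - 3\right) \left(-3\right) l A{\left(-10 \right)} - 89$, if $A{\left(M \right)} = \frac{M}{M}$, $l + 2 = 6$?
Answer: $271$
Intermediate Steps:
$l = 4$ ($l = -2 + 6 = 4$)
$A{\left(M \right)} = 1$
$\left(5 + 0\right) \left(-3 - 3\right) \left(-3\right) l A{\left(-10 \right)} - 89 = \left(5 + 0\right) \left(-3 - 3\right) \left(-3\right) 4 \cdot 1 - 89 = 5 \left(-6\right) \left(-3\right) 4 \cdot 1 - 89 = \left(-30\right) \left(-3\right) 4 \cdot 1 - 89 = 90 \cdot 4 \cdot 1 - 89 = 360 \cdot 1 - 89 = 360 - 89 = 271$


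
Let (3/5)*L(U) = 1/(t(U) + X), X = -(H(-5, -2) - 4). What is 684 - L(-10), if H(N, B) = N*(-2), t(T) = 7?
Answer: 2047/3 ≈ 682.33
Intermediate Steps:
H(N, B) = -2*N
X = -6 (X = -(-2*(-5) - 4) = -(10 - 4) = -1*6 = -6)
L(U) = 5/3 (L(U) = 5/(3*(7 - 6)) = (5/3)/1 = (5/3)*1 = 5/3)
684 - L(-10) = 684 - 1*5/3 = 684 - 5/3 = 2047/3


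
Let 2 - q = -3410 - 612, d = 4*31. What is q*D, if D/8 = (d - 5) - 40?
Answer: 2543168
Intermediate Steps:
d = 124
D = 632 (D = 8*((124 - 5) - 40) = 8*(119 - 40) = 8*79 = 632)
q = 4024 (q = 2 - (-3410 - 612) = 2 - 1*(-4022) = 2 + 4022 = 4024)
q*D = 4024*632 = 2543168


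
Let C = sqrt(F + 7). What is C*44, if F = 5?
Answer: 88*sqrt(3) ≈ 152.42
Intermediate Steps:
C = 2*sqrt(3) (C = sqrt(5 + 7) = sqrt(12) = 2*sqrt(3) ≈ 3.4641)
C*44 = (2*sqrt(3))*44 = 88*sqrt(3)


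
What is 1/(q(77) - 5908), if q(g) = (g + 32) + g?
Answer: -1/5722 ≈ -0.00017476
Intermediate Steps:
q(g) = 32 + 2*g (q(g) = (32 + g) + g = 32 + 2*g)
1/(q(77) - 5908) = 1/((32 + 2*77) - 5908) = 1/((32 + 154) - 5908) = 1/(186 - 5908) = 1/(-5722) = -1/5722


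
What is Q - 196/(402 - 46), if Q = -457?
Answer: -40722/89 ≈ -457.55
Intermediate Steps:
Q - 196/(402 - 46) = -457 - 196/(402 - 46) = -457 - 196/356 = -457 + (1/356)*(-196) = -457 - 49/89 = -40722/89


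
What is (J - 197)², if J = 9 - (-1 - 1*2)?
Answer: 34225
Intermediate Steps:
J = 12 (J = 9 - (-1 - 2) = 9 - 1*(-3) = 9 + 3 = 12)
(J - 197)² = (12 - 197)² = (-185)² = 34225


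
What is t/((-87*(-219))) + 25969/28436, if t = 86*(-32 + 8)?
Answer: 145365151/180597036 ≈ 0.80491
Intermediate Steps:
t = -2064 (t = 86*(-24) = -2064)
t/((-87*(-219))) + 25969/28436 = -2064/((-87*(-219))) + 25969/28436 = -2064/19053 + 25969*(1/28436) = -2064*1/19053 + 25969/28436 = -688/6351 + 25969/28436 = 145365151/180597036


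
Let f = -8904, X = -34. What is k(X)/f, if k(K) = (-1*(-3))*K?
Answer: 17/1484 ≈ 0.011456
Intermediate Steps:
k(K) = 3*K
k(X)/f = (3*(-34))/(-8904) = -102*(-1/8904) = 17/1484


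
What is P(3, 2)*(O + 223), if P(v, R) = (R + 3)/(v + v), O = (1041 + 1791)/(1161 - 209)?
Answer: 134455/714 ≈ 188.31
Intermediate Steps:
O = 354/119 (O = 2832/952 = 2832*(1/952) = 354/119 ≈ 2.9748)
P(v, R) = (3 + R)/(2*v) (P(v, R) = (3 + R)/((2*v)) = (3 + R)*(1/(2*v)) = (3 + R)/(2*v))
P(3, 2)*(O + 223) = ((½)*(3 + 2)/3)*(354/119 + 223) = ((½)*(⅓)*5)*(26891/119) = (⅚)*(26891/119) = 134455/714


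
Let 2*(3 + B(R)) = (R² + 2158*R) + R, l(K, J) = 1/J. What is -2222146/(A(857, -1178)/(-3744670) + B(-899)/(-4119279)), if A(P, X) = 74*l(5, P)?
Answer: -2447974698706423383955/151466153305852 ≈ -1.6162e+7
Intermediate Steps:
B(R) = -3 + R²/2 + 2159*R/2 (B(R) = -3 + ((R² + 2158*R) + R)/2 = -3 + (R² + 2159*R)/2 = -3 + (R²/2 + 2159*R/2) = -3 + R²/2 + 2159*R/2)
A(P, X) = 74/P
-2222146/(A(857, -1178)/(-3744670) + B(-899)/(-4119279)) = -2222146/((74/857)/(-3744670) + (-3 + (½)*(-899)² + (2159/2)*(-899))/(-4119279)) = -2222146/((74*(1/857))*(-1/3744670) + (-3 + (½)*808201 - 1940941/2)*(-1/4119279)) = -2222146/((74/857)*(-1/3744670) + (-3 + 808201/2 - 1940941/2)*(-1/4119279)) = -2222146/(-37/1604591095 - 566373*(-1/4119279)) = -2222146/(-37/1604591095 + 188791/1373093) = -2222146/302932306611704/2203252800406835 = -2222146*2203252800406835/302932306611704 = -2447974698706423383955/151466153305852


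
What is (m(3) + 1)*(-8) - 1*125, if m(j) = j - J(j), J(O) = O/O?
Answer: -149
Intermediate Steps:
J(O) = 1
m(j) = -1 + j (m(j) = j - 1*1 = j - 1 = -1 + j)
(m(3) + 1)*(-8) - 1*125 = ((-1 + 3) + 1)*(-8) - 1*125 = (2 + 1)*(-8) - 125 = 3*(-8) - 125 = -24 - 125 = -149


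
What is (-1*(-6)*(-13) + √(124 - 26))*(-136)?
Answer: 10608 - 952*√2 ≈ 9261.7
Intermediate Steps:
(-1*(-6)*(-13) + √(124 - 26))*(-136) = (6*(-13) + √98)*(-136) = (-78 + 7*√2)*(-136) = 10608 - 952*√2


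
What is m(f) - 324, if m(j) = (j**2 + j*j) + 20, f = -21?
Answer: 578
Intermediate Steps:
m(j) = 20 + 2*j**2 (m(j) = (j**2 + j**2) + 20 = 2*j**2 + 20 = 20 + 2*j**2)
m(f) - 324 = (20 + 2*(-21)**2) - 324 = (20 + 2*441) - 324 = (20 + 882) - 324 = 902 - 324 = 578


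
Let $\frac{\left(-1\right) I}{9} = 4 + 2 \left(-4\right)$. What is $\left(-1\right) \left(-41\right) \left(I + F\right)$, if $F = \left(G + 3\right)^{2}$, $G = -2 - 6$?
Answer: $2501$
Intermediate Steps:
$G = -8$ ($G = -2 - 6 = -8$)
$F = 25$ ($F = \left(-8 + 3\right)^{2} = \left(-5\right)^{2} = 25$)
$I = 36$ ($I = - 9 \left(4 + 2 \left(-4\right)\right) = - 9 \left(4 - 8\right) = \left(-9\right) \left(-4\right) = 36$)
$\left(-1\right) \left(-41\right) \left(I + F\right) = \left(-1\right) \left(-41\right) \left(36 + 25\right) = 41 \cdot 61 = 2501$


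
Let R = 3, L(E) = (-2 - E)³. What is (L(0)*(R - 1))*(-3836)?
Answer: 61376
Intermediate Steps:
(L(0)*(R - 1))*(-3836) = ((-(2 + 0)³)*(3 - 1))*(-3836) = (-1*2³*2)*(-3836) = (-1*8*2)*(-3836) = -8*2*(-3836) = -16*(-3836) = 61376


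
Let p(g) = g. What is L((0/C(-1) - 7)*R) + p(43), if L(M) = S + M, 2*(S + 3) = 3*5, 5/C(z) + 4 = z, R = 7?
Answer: -3/2 ≈ -1.5000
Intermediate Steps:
C(z) = 5/(-4 + z)
S = 9/2 (S = -3 + (3*5)/2 = -3 + (1/2)*15 = -3 + 15/2 = 9/2 ≈ 4.5000)
L(M) = 9/2 + M
L((0/C(-1) - 7)*R) + p(43) = (9/2 + (0/((5/(-4 - 1))) - 7)*7) + 43 = (9/2 + (0/((5/(-5))) - 7)*7) + 43 = (9/2 + (0/((5*(-1/5))) - 7)*7) + 43 = (9/2 + (0/(-1) - 7)*7) + 43 = (9/2 + (0*(-1) - 7)*7) + 43 = (9/2 + (0 - 7)*7) + 43 = (9/2 - 7*7) + 43 = (9/2 - 49) + 43 = -89/2 + 43 = -3/2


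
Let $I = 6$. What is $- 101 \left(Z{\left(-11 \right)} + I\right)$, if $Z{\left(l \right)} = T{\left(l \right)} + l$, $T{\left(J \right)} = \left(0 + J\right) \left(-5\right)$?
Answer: $-5050$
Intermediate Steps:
$T{\left(J \right)} = - 5 J$ ($T{\left(J \right)} = J \left(-5\right) = - 5 J$)
$Z{\left(l \right)} = - 4 l$ ($Z{\left(l \right)} = - 5 l + l = - 4 l$)
$- 101 \left(Z{\left(-11 \right)} + I\right) = - 101 \left(\left(-4\right) \left(-11\right) + 6\right) = - 101 \left(44 + 6\right) = \left(-101\right) 50 = -5050$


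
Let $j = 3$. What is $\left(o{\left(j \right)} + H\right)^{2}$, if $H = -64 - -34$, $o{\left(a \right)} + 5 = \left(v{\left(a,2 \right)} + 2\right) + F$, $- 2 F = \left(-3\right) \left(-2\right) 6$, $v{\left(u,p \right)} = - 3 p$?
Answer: $3249$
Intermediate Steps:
$F = -18$ ($F = - \frac{\left(-3\right) \left(-2\right) 6}{2} = - \frac{6 \cdot 6}{2} = \left(- \frac{1}{2}\right) 36 = -18$)
$o{\left(a \right)} = -27$ ($o{\left(a \right)} = -5 + \left(\left(\left(-3\right) 2 + 2\right) - 18\right) = -5 + \left(\left(-6 + 2\right) - 18\right) = -5 - 22 = -27$)
$H = -30$ ($H = -64 + 34 = -30$)
$\left(o{\left(j \right)} + H\right)^{2} = \left(-27 - 30\right)^{2} = \left(-57\right)^{2} = 3249$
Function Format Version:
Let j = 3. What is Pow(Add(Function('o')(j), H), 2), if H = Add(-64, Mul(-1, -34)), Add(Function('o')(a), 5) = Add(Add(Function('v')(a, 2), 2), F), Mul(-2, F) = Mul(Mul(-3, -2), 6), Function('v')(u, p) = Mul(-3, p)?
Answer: 3249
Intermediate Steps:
F = -18 (F = Mul(Rational(-1, 2), Mul(Mul(-3, -2), 6)) = Mul(Rational(-1, 2), Mul(6, 6)) = Mul(Rational(-1, 2), 36) = -18)
Function('o')(a) = -27 (Function('o')(a) = Add(-5, Add(Add(Mul(-3, 2), 2), -18)) = Add(-5, Add(Add(-6, 2), -18)) = Add(-5, Add(-4, -18)) = Add(-5, -22) = -27)
H = -30 (H = Add(-64, 34) = -30)
Pow(Add(Function('o')(j), H), 2) = Pow(Add(-27, -30), 2) = Pow(-57, 2) = 3249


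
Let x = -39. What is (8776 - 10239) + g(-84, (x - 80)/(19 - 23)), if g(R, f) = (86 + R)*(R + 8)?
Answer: -1615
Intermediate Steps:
g(R, f) = (8 + R)*(86 + R) (g(R, f) = (86 + R)*(8 + R) = (8 + R)*(86 + R))
(8776 - 10239) + g(-84, (x - 80)/(19 - 23)) = (8776 - 10239) + (688 + (-84)² + 94*(-84)) = -1463 + (688 + 7056 - 7896) = -1463 - 152 = -1615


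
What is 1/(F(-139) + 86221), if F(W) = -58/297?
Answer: 297/25607579 ≈ 1.1598e-5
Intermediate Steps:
F(W) = -58/297 (F(W) = -58*1/297 = -58/297)
1/(F(-139) + 86221) = 1/(-58/297 + 86221) = 1/(25607579/297) = 297/25607579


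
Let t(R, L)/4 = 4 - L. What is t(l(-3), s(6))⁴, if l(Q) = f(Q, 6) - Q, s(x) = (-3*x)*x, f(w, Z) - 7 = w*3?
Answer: 40282095616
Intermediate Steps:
f(w, Z) = 7 + 3*w (f(w, Z) = 7 + w*3 = 7 + 3*w)
s(x) = -3*x²
l(Q) = 7 + 2*Q (l(Q) = (7 + 3*Q) - Q = 7 + 2*Q)
t(R, L) = 16 - 4*L (t(R, L) = 4*(4 - L) = 16 - 4*L)
t(l(-3), s(6))⁴ = (16 - (-12)*6²)⁴ = (16 - (-12)*36)⁴ = (16 - 4*(-108))⁴ = (16 + 432)⁴ = 448⁴ = 40282095616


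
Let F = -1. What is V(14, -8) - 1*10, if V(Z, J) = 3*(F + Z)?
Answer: 29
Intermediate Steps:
V(Z, J) = -3 + 3*Z (V(Z, J) = 3*(-1 + Z) = -3 + 3*Z)
V(14, -8) - 1*10 = (-3 + 3*14) - 1*10 = (-3 + 42) - 10 = 39 - 10 = 29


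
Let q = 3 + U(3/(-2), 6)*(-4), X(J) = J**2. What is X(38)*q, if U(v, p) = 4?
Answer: -18772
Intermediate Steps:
q = -13 (q = 3 + 4*(-4) = 3 - 16 = -13)
X(38)*q = 38**2*(-13) = 1444*(-13) = -18772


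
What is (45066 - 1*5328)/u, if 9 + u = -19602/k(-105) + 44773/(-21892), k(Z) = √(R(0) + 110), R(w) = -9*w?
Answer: 1051767003585480/8370160770333643 - 16968935090476512*√110/8370160770333643 ≈ -21.137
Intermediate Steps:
k(Z) = √110 (k(Z) = √(-9*0 + 110) = √(0 + 110) = √110)
u = -241801/21892 - 891*√110/5 (u = -9 + (-19602*√110/110 + 44773/(-21892)) = -9 + (-891*√110/5 + 44773*(-1/21892)) = -9 + (-891*√110/5 - 44773/21892) = -9 + (-44773/21892 - 891*√110/5) = -241801/21892 - 891*√110/5 ≈ -1880.0)
(45066 - 1*5328)/u = (45066 - 1*5328)/(-241801/21892 - 891*√110/5) = (45066 - 5328)/(-241801/21892 - 891*√110/5) = 39738/(-241801/21892 - 891*√110/5)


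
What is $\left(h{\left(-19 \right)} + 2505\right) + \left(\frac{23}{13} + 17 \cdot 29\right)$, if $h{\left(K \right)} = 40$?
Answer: $\frac{39517}{13} \approx 3039.8$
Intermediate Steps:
$\left(h{\left(-19 \right)} + 2505\right) + \left(\frac{23}{13} + 17 \cdot 29\right) = \left(40 + 2505\right) + \left(\frac{23}{13} + 17 \cdot 29\right) = 2545 + \left(23 \cdot \frac{1}{13} + 493\right) = 2545 + \left(\frac{23}{13} + 493\right) = 2545 + \frac{6432}{13} = \frac{39517}{13}$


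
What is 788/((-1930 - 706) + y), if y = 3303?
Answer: 788/667 ≈ 1.1814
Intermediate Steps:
788/((-1930 - 706) + y) = 788/((-1930 - 706) + 3303) = 788/(-2636 + 3303) = 788/667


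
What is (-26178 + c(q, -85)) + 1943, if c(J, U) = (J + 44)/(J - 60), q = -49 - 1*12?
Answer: -2932418/121 ≈ -24235.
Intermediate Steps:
q = -61 (q = -49 - 12 = -61)
c(J, U) = (44 + J)/(-60 + J)
(-26178 + c(q, -85)) + 1943 = (-26178 + (44 - 61)/(-60 - 61)) + 1943 = (-26178 - 17/(-121)) + 1943 = (-26178 - 1/121*(-17)) + 1943 = (-26178 + 17/121) + 1943 = -3167521/121 + 1943 = -2932418/121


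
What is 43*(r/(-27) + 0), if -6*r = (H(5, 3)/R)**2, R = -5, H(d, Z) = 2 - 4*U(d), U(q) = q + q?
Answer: 31046/2025 ≈ 15.331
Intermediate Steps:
U(q) = 2*q
H(d, Z) = 2 - 8*d
r = -722/75 (r = -(2 - 8*5)**2/25/6 = -(2 - 40)**2/25/6 = -(-38*(-1/5))**2/6 = -(38/5)**2/6 = -1/6*1444/25 = -722/75 ≈ -9.6267)
43*(r/(-27) + 0) = 43*(-722/75/(-27) + 0) = 43*(-722/75*(-1/27) + 0) = 43*(722/2025 + 0) = 43*(722/2025) = 31046/2025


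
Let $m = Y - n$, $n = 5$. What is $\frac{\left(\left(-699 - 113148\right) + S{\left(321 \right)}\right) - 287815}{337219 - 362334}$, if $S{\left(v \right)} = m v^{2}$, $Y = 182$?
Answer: $- \frac{3567319}{5023} \approx -710.2$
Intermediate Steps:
$m = 177$ ($m = 182 - 5 = 177$)
$S{\left(v \right)} = 177 v^{2}$
$\frac{\left(\left(-699 - 113148\right) + S{\left(321 \right)}\right) - 287815}{337219 - 362334} = \frac{\left(\left(-699 - 113148\right) + 177 \cdot 321^{2}\right) - 287815}{337219 - 362334} = \frac{\left(-113847 + 177 \cdot 103041\right) - 287815}{-25115} = \left(\left(-113847 + 18238257\right) - 287815\right) \left(- \frac{1}{25115}\right) = \left(18124410 - 287815\right) \left(- \frac{1}{25115}\right) = 17836595 \left(- \frac{1}{25115}\right) = - \frac{3567319}{5023}$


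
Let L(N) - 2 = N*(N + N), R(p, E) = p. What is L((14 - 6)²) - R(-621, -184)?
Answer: 8815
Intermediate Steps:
L(N) = 2 + 2*N² (L(N) = 2 + N*(N + N) = 2 + N*(2*N) = 2 + 2*N²)
L((14 - 6)²) - R(-621, -184) = (2 + 2*((14 - 6)²)²) - 1*(-621) = (2 + 2*(8²)²) + 621 = (2 + 2*64²) + 621 = (2 + 2*4096) + 621 = (2 + 8192) + 621 = 8194 + 621 = 8815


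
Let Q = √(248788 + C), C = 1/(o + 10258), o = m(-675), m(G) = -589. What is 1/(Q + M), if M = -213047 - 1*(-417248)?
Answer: 1974419469/403176024458096 - √23259080911737/403176024458096 ≈ 4.8852e-6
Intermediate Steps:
o = -589
C = 1/9669 (C = 1/(-589 + 10258) = 1/9669 ≈ 0.00010342)
M = 204201 (M = -213047 + 417248 = 204201)
Q = √23259080911737/9669 (Q = √(248788 + 1/9669) = √(2405531173/9669) = √23259080911737/9669 ≈ 498.79)
1/(Q + M) = 1/(√23259080911737/9669 + 204201) = 1/(204201 + √23259080911737/9669)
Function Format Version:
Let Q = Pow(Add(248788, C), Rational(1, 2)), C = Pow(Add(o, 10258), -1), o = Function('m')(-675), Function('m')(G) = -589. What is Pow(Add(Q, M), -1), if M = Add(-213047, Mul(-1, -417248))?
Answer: Add(Rational(1974419469, 403176024458096), Mul(Rational(-1, 403176024458096), Pow(23259080911737, Rational(1, 2)))) ≈ 4.8852e-6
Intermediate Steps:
o = -589
C = Rational(1, 9669) (C = Pow(Add(-589, 10258), -1) = Pow(9669, -1) = Rational(1, 9669) ≈ 0.00010342)
M = 204201 (M = Add(-213047, 417248) = 204201)
Q = Mul(Rational(1, 9669), Pow(23259080911737, Rational(1, 2))) (Q = Pow(Add(248788, Rational(1, 9669)), Rational(1, 2)) = Pow(Rational(2405531173, 9669), Rational(1, 2)) = Mul(Rational(1, 9669), Pow(23259080911737, Rational(1, 2))) ≈ 498.79)
Pow(Add(Q, M), -1) = Pow(Add(Mul(Rational(1, 9669), Pow(23259080911737, Rational(1, 2))), 204201), -1) = Pow(Add(204201, Mul(Rational(1, 9669), Pow(23259080911737, Rational(1, 2)))), -1)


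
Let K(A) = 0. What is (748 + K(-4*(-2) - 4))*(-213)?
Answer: -159324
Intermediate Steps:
(748 + K(-4*(-2) - 4))*(-213) = (748 + 0)*(-213) = 748*(-213) = -159324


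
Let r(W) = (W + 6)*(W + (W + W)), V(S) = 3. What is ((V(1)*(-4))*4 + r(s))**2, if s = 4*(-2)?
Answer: 0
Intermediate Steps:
s = -8
r(W) = 3*W*(6 + W) (r(W) = (6 + W)*(W + 2*W) = (6 + W)*(3*W) = 3*W*(6 + W))
((V(1)*(-4))*4 + r(s))**2 = ((3*(-4))*4 + 3*(-8)*(6 - 8))**2 = (-12*4 + 3*(-8)*(-2))**2 = (-48 + 48)**2 = 0**2 = 0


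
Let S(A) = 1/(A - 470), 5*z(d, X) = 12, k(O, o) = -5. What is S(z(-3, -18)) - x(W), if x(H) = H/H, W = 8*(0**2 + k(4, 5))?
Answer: -2343/2338 ≈ -1.0021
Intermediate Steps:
z(d, X) = 12/5 (z(d, X) = (1/5)*12 = 12/5)
S(A) = 1/(-470 + A)
W = -40 (W = 8*(0**2 - 5) = 8*(0 - 5) = 8*(-5) = -40)
x(H) = 1
S(z(-3, -18)) - x(W) = 1/(-470 + 12/5) - 1*1 = 1/(-2338/5) - 1 = -5/2338 - 1 = -2343/2338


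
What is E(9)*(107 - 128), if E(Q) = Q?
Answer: -189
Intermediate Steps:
E(9)*(107 - 128) = 9*(107 - 128) = 9*(-21) = -189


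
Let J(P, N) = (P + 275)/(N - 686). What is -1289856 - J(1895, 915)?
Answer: -295379194/229 ≈ -1.2899e+6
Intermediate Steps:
J(P, N) = (275 + P)/(-686 + N)
-1289856 - J(1895, 915) = -1289856 - (275 + 1895)/(-686 + 915) = -1289856 - 2170/229 = -295379194/229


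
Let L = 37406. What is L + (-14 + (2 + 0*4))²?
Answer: 37550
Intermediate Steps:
L + (-14 + (2 + 0*4))² = 37406 + (-14 + (2 + 0*4))² = 37406 + (-14 + (2 + 0))² = 37406 + (-14 + 2)² = 37406 + (-12)² = 37406 + 144 = 37550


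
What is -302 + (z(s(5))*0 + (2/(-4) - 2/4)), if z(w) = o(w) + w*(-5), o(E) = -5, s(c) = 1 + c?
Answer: -303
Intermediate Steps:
z(w) = -5 - 5*w (z(w) = -5 + w*(-5) = -5 - 5*w)
-302 + (z(s(5))*0 + (2/(-4) - 2/4)) = -302 + ((-5 - 5*(1 + 5))*0 + (2/(-4) - 2/4)) = -302 + ((-5 - 5*6)*0 + (2*(-1/4) - 2*1/4)) = -302 + ((-5 - 30)*0 + (-1/2 - 1/2)) = -302 + (-35*0 - 1) = -302 + (0 - 1) = -302 - 1 = -303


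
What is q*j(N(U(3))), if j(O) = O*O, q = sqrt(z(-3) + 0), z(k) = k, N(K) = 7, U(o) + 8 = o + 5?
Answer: 49*I*sqrt(3) ≈ 84.87*I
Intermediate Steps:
U(o) = -3 + o (U(o) = -8 + (o + 5) = -8 + (5 + o) = -3 + o)
q = I*sqrt(3) (q = sqrt(-3 + 0) = sqrt(-3) = I*sqrt(3) ≈ 1.732*I)
j(O) = O**2
q*j(N(U(3))) = (I*sqrt(3))*7**2 = (I*sqrt(3))*49 = 49*I*sqrt(3)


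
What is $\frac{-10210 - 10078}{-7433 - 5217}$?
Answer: $\frac{10144}{6325} \approx 1.6038$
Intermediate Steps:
$\frac{-10210 - 10078}{-7433 - 5217} = - \frac{20288}{-12650} = \left(-20288\right) \left(- \frac{1}{12650}\right) = \frac{10144}{6325}$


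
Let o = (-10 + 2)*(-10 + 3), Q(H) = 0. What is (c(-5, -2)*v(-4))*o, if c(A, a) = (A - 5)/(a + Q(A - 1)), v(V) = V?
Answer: -1120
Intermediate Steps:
o = 56 (o = -8*(-7) = 56)
c(A, a) = (-5 + A)/a (c(A, a) = (A - 5)/(a + 0) = (-5 + A)/a)
(c(-5, -2)*v(-4))*o = (((-5 - 5)/(-2))*(-4))*56 = (-½*(-10)*(-4))*56 = (5*(-4))*56 = -20*56 = -1120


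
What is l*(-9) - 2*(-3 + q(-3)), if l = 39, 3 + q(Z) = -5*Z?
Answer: -369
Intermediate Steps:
q(Z) = -3 - 5*Z
l*(-9) - 2*(-3 + q(-3)) = 39*(-9) - 2*(-3 + (-3 - 5*(-3))) = -351 - 2*(-3 + (-3 + 15)) = -351 - 2*(-3 + 12) = -351 - 2*9 = -351 - 18 = -369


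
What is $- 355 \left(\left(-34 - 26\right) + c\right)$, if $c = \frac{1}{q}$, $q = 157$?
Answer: $\frac{3343745}{157} \approx 21298.0$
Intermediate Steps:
$c = \frac{1}{157} \approx 0.0063694$
$- 355 \left(\left(-34 - 26\right) + c\right) = - 355 \left(\left(-34 - 26\right) + \frac{1}{157}\right) = - 355 \left(-60 + \frac{1}{157}\right) = \left(-355\right) \left(- \frac{9419}{157}\right) = \frac{3343745}{157}$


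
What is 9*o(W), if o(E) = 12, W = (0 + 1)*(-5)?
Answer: 108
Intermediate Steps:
W = -5 (W = 1*(-5) = -5)
9*o(W) = 9*12 = 108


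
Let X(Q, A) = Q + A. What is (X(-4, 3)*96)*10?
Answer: -960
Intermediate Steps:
X(Q, A) = A + Q
(X(-4, 3)*96)*10 = ((3 - 4)*96)*10 = -1*96*10 = -96*10 = -960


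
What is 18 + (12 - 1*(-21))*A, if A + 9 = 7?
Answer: -48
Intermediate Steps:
A = -2 (A = -9 + 7 = -2)
18 + (12 - 1*(-21))*A = 18 + (12 - 1*(-21))*(-2) = 18 + (12 + 21)*(-2) = 18 + 33*(-2) = 18 - 66 = -48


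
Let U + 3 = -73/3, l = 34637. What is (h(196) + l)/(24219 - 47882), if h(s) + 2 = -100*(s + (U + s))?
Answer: 5495/70989 ≈ 0.077406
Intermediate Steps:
U = -82/3 (U = -3 - 73/3 = -82/3 ≈ -27.333)
h(s) = 8194/3 - 200*s (h(s) = -2 - 100*(s + (-82/3 + s)) = -2 - 100*(-82/3 + 2*s) = -2 + (8200/3 - 200*s) = 8194/3 - 200*s)
(h(196) + l)/(24219 - 47882) = ((8194/3 - 200*196) + 34637)/(24219 - 47882) = ((8194/3 - 39200) + 34637)/(-23663) = (-109406/3 + 34637)*(-1/23663) = -5495/3*(-1/23663) = 5495/70989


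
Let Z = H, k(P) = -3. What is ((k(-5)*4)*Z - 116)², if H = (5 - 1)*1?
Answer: 26896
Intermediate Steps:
H = 4 (H = 4*1 = 4)
Z = 4
((k(-5)*4)*Z - 116)² = (-3*4*4 - 116)² = (-12*4 - 116)² = (-48 - 116)² = (-164)² = 26896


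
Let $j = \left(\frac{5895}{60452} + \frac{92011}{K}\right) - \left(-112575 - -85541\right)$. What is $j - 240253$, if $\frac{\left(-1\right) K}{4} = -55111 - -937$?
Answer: $- \frac{698274875041939}{3274926648} \approx -2.1322 \cdot 10^{5}$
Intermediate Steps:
$K = 216696$ ($K = - 4 \left(-55111 - -937\right) = - 4 \left(-55111 + 937\right) = \left(-4\right) \left(-54174\right) = 216696$)
$j = \frac{88536076920005}{3274926648}$ ($j = \left(\frac{5895}{60452} + \frac{92011}{216696}\right) - \left(-112575 - -85541\right) = \left(5895 \cdot \frac{1}{60452} + 92011 \cdot \frac{1}{216696}\right) - \left(-112575 + 85541\right) = \left(\frac{5895}{60452} + \frac{92011}{216696}\right) - -27034 = \frac{1709917973}{3274926648} + 27034 = \frac{88536076920005}{3274926648} \approx 27035.0$)
$j - 240253 = \frac{88536076920005}{3274926648} - 240253 = - \frac{698274875041939}{3274926648}$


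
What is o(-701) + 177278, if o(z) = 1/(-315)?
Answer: 55842569/315 ≈ 1.7728e+5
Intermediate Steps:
o(z) = -1/315
o(-701) + 177278 = -1/315 + 177278 = 55842569/315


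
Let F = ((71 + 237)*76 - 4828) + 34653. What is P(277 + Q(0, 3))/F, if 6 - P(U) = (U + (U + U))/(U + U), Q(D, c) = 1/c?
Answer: 9/106466 ≈ 8.4534e-5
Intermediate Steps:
P(U) = 9/2 (P(U) = 6 - (U + (U + U))/(U + U) = 6 - (U + 2*U)/(2*U) = 6 - 3*U*1/(2*U) = 6 - 1*3/2 = 6 - 3/2 = 9/2)
F = 53233 (F = (308*76 - 4828) + 34653 = (23408 - 4828) + 34653 = 18580 + 34653 = 53233)
P(277 + Q(0, 3))/F = (9/2)/53233 = (9/2)*(1/53233) = 9/106466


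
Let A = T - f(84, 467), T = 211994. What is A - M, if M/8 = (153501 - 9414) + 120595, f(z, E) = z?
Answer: -1905546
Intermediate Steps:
M = 2117456 (M = 8*((153501 - 9414) + 120595) = 8*(144087 + 120595) = 8*264682 = 2117456)
A = 211910 (A = 211994 - 1*84 = 211994 - 84 = 211910)
A - M = 211910 - 1*2117456 = 211910 - 2117456 = -1905546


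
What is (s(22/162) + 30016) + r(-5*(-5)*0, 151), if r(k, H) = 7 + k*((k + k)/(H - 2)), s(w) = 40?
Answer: 30063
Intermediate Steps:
r(k, H) = 7 + 2*k**2/(-2 + H) (r(k, H) = 7 + k*((2*k)/(-2 + H)) = 7 + k*(2*k/(-2 + H)) = 7 + 2*k**2/(-2 + H))
(s(22/162) + 30016) + r(-5*(-5)*0, 151) = (40 + 30016) + (-14 + 2*(-5*(-5)*0)**2 + 7*151)/(-2 + 151) = 30056 + (-14 + 2*(25*0)**2 + 1057)/149 = 30056 + (-14 + 2*0**2 + 1057)/149 = 30056 + (-14 + 2*0 + 1057)/149 = 30056 + (-14 + 0 + 1057)/149 = 30056 + (1/149)*1043 = 30056 + 7 = 30063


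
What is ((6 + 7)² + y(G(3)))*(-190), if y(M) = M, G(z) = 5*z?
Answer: -34960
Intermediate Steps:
((6 + 7)² + y(G(3)))*(-190) = ((6 + 7)² + 5*3)*(-190) = (13² + 15)*(-190) = (169 + 15)*(-190) = 184*(-190) = -34960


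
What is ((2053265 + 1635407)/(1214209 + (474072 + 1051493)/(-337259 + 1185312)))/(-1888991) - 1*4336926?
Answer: -324455872134708587201738/74812406791028547 ≈ -4.3369e+6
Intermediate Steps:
((2053265 + 1635407)/(1214209 + (474072 + 1051493)/(-337259 + 1185312)))/(-1888991) - 1*4336926 = (3688672/(1214209 + 1525565/848053))*(-1/1888991) - 4336926 = (3688672/(1029715110642/848053))*(-1/1888991) - 4336926 = (3688672*(848053/1029715110642))*(-1/1888991) - 4336926 = (1564094677808/514857555321)*(-1/1888991) - 4336926 = -120314975216/74812406791028547 - 4336926 = -324455872134708587201738/74812406791028547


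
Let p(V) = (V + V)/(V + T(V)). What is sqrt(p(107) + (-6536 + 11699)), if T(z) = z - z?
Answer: sqrt(5165) ≈ 71.868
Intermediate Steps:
T(z) = 0
p(V) = 2 (p(V) = (V + V)/(V + 0) = (2*V)/V = 2)
sqrt(p(107) + (-6536 + 11699)) = sqrt(2 + (-6536 + 11699)) = sqrt(2 + 5163) = sqrt(5165)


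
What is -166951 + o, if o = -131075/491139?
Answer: -81996278264/491139 ≈ -1.6695e+5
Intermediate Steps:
o = -131075/491139 (o = -131075*1/491139 = -131075/491139 ≈ -0.26688)
-166951 + o = -166951 - 131075/491139 = -81996278264/491139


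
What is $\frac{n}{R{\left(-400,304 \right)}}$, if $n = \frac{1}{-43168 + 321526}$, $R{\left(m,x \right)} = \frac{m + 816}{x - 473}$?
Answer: $- \frac{13}{8907456} \approx -1.4595 \cdot 10^{-6}$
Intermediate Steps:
$R{\left(m,x \right)} = \frac{816 + m}{-473 + x}$
$n = \frac{1}{278358} \approx 3.5925 \cdot 10^{-6}$
$\frac{n}{R{\left(-400,304 \right)}} = \frac{1}{278358 \frac{816 - 400}{-473 + 304}} = \frac{1}{278358 \frac{1}{-169} \cdot 416} = \frac{1}{278358 \left(\left(- \frac{1}{169}\right) 416\right)} = \frac{1}{278358 \left(- \frac{32}{13}\right)} = \frac{1}{278358} \left(- \frac{13}{32}\right) = - \frac{13}{8907456}$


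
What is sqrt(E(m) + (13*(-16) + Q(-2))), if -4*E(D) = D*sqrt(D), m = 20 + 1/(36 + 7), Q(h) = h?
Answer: sqrt(-1553160 - 861*sqrt(37023))/86 ≈ 15.245*I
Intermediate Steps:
m = 861/43 (m = 20 + 1/43 = 861/43 ≈ 20.023)
E(D) = -D**(3/2)/4 (E(D) = -D*sqrt(D)/4 = -D**(3/2)/4)
sqrt(E(m) + (13*(-16) + Q(-2))) = sqrt(-861*sqrt(37023)/7396 + (13*(-16) - 2)) = sqrt(-861*sqrt(37023)/7396 + (-208 - 2)) = sqrt(-861*sqrt(37023)/7396 - 210) = sqrt(-210 - 861*sqrt(37023)/7396)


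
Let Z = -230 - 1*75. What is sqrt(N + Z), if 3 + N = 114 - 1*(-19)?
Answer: 5*I*sqrt(7) ≈ 13.229*I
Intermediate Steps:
Z = -305 (Z = -230 - 75 = -305)
N = 130 (N = -3 + (114 - 1*(-19)) = -3 + (114 + 19) = -3 + 133 = 130)
sqrt(N + Z) = sqrt(130 - 305) = sqrt(-175) = 5*I*sqrt(7)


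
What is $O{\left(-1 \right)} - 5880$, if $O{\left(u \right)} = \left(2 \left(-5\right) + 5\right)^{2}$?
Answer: $-5855$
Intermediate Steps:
$O{\left(u \right)} = 25$ ($O{\left(u \right)} = \left(-10 + 5\right)^{2} = \left(-5\right)^{2} = 25$)
$O{\left(-1 \right)} - 5880 = 25 - 5880 = -5855$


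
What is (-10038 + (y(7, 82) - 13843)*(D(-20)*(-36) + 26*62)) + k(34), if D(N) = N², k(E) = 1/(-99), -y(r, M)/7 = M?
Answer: 18251101241/99 ≈ 1.8435e+8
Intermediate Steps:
y(r, M) = -7*M
k(E) = -1/99
(-10038 + (y(7, 82) - 13843)*(D(-20)*(-36) + 26*62)) + k(34) = (-10038 + (-7*82 - 13843)*((-20)²*(-36) + 26*62)) - 1/99 = (-10038 + (-574 - 13843)*(400*(-36) + 1612)) - 1/99 = (-10038 - 14417*(-14400 + 1612)) - 1/99 = (-10038 - 14417*(-12788)) - 1/99 = (-10038 + 184364596) - 1/99 = 184354558 - 1/99 = 18251101241/99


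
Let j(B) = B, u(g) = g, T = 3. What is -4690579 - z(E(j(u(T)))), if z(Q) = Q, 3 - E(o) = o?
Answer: -4690579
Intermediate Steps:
E(o) = 3 - o
-4690579 - z(E(j(u(T)))) = -4690579 - (3 - 1*3) = -4690579 - (3 - 3) = -4690579 - 1*0 = -4690579 + 0 = -4690579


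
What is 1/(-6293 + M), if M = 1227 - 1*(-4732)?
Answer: -1/334 ≈ -0.0029940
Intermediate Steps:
M = 5959 (M = 1227 + 4732 = 5959)
1/(-6293 + M) = 1/(-6293 + 5959) = 1/(-334) = -1/334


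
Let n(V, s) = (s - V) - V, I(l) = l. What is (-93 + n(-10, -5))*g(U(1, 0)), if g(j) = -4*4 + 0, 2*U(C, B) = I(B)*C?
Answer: 1248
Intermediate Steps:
U(C, B) = B*C/2 (U(C, B) = (B*C)/2 = B*C/2)
g(j) = -16 (g(j) = -16 + 0 = -16)
n(V, s) = s - 2*V
(-93 + n(-10, -5))*g(U(1, 0)) = (-93 + (-5 - 2*(-10)))*(-16) = (-93 + (-5 + 20))*(-16) = (-93 + 15)*(-16) = -78*(-16) = 1248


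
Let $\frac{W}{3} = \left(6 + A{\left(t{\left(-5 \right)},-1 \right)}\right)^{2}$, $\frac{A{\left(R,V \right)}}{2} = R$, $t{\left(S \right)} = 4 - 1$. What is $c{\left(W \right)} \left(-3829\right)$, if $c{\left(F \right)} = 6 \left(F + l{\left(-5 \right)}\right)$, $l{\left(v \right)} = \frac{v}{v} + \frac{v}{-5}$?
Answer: $-9970716$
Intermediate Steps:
$t{\left(S \right)} = 3$ ($t{\left(S \right)} = 4 - 1 = 3$)
$l{\left(v \right)} = 1 - \frac{v}{5}$ ($l{\left(v \right)} = 1 + v \left(- \frac{1}{5}\right) = 1 - \frac{v}{5}$)
$A{\left(R,V \right)} = 2 R$
$W = 432$ ($W = 3 \left(6 + 2 \cdot 3\right)^{2} = 3 \left(6 + 6\right)^{2} = 3 \cdot 12^{2} = 3 \cdot 144 = 432$)
$c{\left(F \right)} = 12 + 6 F$ ($c{\left(F \right)} = 6 \left(F + \left(1 - -1\right)\right) = 6 \left(F + \left(1 + 1\right)\right) = 6 \left(F + 2\right) = 6 \left(2 + F\right) = 12 + 6 F$)
$c{\left(W \right)} \left(-3829\right) = \left(12 + 6 \cdot 432\right) \left(-3829\right) = \left(12 + 2592\right) \left(-3829\right) = 2604 \left(-3829\right) = -9970716$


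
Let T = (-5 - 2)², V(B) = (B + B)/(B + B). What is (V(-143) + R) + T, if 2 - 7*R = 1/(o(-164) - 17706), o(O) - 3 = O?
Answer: 898455/17867 ≈ 50.286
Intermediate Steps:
o(O) = 3 + O
V(B) = 1 (V(B) = (2*B)/((2*B)) = (2*B)*(1/(2*B)) = 1)
R = 5105/17867 (R = 2/7 - 1/(7*((3 - 164) - 17706)) = 2/7 - 1/(7*(-161 - 17706)) = 2/7 - ⅐/(-17867) = 2/7 - ⅐*(-1/17867) = 2/7 + 1/125069 = 5105/17867 ≈ 0.28572)
T = 49 (T = (-7)² = 49)
(V(-143) + R) + T = (1 + 5105/17867) + 49 = 22972/17867 + 49 = 898455/17867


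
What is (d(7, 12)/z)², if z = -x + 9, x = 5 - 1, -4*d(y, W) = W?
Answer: 9/25 ≈ 0.36000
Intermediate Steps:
d(y, W) = -W/4
x = 4
z = 5 (z = -1*4 + 9 = -4 + 9 = 5)
(d(7, 12)/z)² = (-¼*12/5)² = (-3*⅕)² = (-⅗)² = 9/25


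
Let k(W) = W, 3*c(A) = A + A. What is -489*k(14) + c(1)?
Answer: -20536/3 ≈ -6845.3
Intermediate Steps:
c(A) = 2*A/3 (c(A) = (A + A)/3 = (2*A)/3 = 2*A/3)
-489*k(14) + c(1) = -489*14 + (⅔)*1 = -6846 + ⅔ = -20536/3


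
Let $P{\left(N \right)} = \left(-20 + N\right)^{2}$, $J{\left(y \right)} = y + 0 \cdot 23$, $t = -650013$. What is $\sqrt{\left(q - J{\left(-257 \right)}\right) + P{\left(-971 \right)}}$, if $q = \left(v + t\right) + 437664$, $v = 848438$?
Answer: $\sqrt{1618427} \approx 1272.2$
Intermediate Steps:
$J{\left(y \right)} = y$ ($J{\left(y \right)} = y + 0 = y$)
$q = 636089$ ($q = \left(848438 - 650013\right) + 437664 = 198425 + 437664 = 636089$)
$\sqrt{\left(q - J{\left(-257 \right)}\right) + P{\left(-971 \right)}} = \sqrt{\left(636089 - -257\right) + \left(-20 - 971\right)^{2}} = \sqrt{\left(636089 + 257\right) + \left(-991\right)^{2}} = \sqrt{636346 + 982081} = \sqrt{1618427}$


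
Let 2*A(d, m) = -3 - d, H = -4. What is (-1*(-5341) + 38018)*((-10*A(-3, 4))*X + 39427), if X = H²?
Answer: 1709515293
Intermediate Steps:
A(d, m) = -3/2 - d/2 (A(d, m) = (-3 - d)/2 = -3/2 - d/2)
X = 16 (X = (-4)² = 16)
(-1*(-5341) + 38018)*((-10*A(-3, 4))*X + 39427) = (-1*(-5341) + 38018)*(-10*(-3/2 - ½*(-3))*16 + 39427) = (5341 + 38018)*(-10*(-3/2 + 3/2)*16 + 39427) = 43359*(-10*0*16 + 39427) = 43359*(0*16 + 39427) = 43359*(0 + 39427) = 43359*39427 = 1709515293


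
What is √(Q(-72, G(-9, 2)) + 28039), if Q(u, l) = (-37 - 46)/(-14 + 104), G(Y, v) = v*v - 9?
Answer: √25234270/30 ≈ 167.45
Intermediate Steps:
G(Y, v) = -9 + v² (G(Y, v) = v² - 9 = -9 + v²)
Q(u, l) = -83/90
√(Q(-72, G(-9, 2)) + 28039) = √(-83/90 + 28039) = √(2523427/90) = √25234270/30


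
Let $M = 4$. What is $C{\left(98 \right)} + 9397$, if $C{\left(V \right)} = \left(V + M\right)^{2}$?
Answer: $19801$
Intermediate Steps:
$C{\left(V \right)} = \left(4 + V\right)^{2}$ ($C{\left(V \right)} = \left(V + 4\right)^{2} = \left(4 + V\right)^{2}$)
$C{\left(98 \right)} + 9397 = \left(4 + 98\right)^{2} + 9397 = 102^{2} + 9397 = 10404 + 9397 = 19801$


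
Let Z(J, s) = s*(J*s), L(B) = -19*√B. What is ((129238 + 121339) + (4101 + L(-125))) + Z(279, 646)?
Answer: 116685842 - 95*I*√5 ≈ 1.1669e+8 - 212.43*I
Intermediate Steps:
Z(J, s) = J*s²
((129238 + 121339) + (4101 + L(-125))) + Z(279, 646) = ((129238 + 121339) + (4101 - 95*I*√5)) + 279*646² = (250577 + (4101 - 95*I*√5)) + 279*417316 = (250577 + (4101 - 95*I*√5)) + 116431164 = (254678 - 95*I*√5) + 116431164 = 116685842 - 95*I*√5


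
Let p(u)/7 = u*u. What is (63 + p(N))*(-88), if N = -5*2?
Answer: -67144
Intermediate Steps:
N = -10
p(u) = 7*u**2 (p(u) = 7*(u*u) = 7*u**2)
(63 + p(N))*(-88) = (63 + 7*(-10)**2)*(-88) = (63 + 7*100)*(-88) = (63 + 700)*(-88) = 763*(-88) = -67144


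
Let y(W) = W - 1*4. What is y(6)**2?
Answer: 4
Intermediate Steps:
y(W) = -4 + W (y(W) = W - 4 = -4 + W)
y(6)**2 = (-4 + 6)**2 = 2**2 = 4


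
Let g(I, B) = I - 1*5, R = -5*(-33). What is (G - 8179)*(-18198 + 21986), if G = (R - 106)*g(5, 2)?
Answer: -30982052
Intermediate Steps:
R = 165
g(I, B) = -5 + I (g(I, B) = I - 5 = -5 + I)
G = 0 (G = (165 - 106)*(-5 + 5) = 59*0 = 0)
(G - 8179)*(-18198 + 21986) = (0 - 8179)*(-18198 + 21986) = -8179*3788 = -30982052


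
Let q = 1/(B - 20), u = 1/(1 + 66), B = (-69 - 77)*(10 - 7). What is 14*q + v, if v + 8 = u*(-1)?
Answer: -123442/15343 ≈ -8.0455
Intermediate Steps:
B = -438 (B = -146*3 = -438)
u = 1/67 ≈ 0.014925
v = -537/67 (v = -8 + (1/67)*(-1) = -8 - 1/67 = -537/67 ≈ -8.0149)
q = -1/458 (q = 1/(-438 - 20) = 1/(-458) = -1/458 ≈ -0.0021834)
14*q + v = 14*(-1/458) - 537/67 = -7/229 - 537/67 = -123442/15343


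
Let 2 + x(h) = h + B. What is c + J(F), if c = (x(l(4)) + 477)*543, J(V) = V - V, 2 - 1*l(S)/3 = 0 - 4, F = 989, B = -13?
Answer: 260640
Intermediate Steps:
l(S) = 18 (l(S) = 6 - 3*(0 - 4) = 6 - 3*(-4) = 6 + 12 = 18)
x(h) = -15 + h (x(h) = -2 + (h - 13) = -2 + (-13 + h) = -15 + h)
J(V) = 0
c = 260640 (c = ((-15 + 18) + 477)*543 = (3 + 477)*543 = 480*543 = 260640)
c + J(F) = 260640 + 0 = 260640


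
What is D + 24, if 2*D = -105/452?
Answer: 21591/904 ≈ 23.884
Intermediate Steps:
D = -105/904 (D = (-105/452)/2 = (-105*1/452)/2 = (1/2)*(-105/452) = -105/904 ≈ -0.11615)
D + 24 = -105/904 + 24 = 21591/904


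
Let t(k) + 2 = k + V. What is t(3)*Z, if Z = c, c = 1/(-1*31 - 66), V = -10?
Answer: 9/97 ≈ 0.092783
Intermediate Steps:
c = -1/97 (c = 1/(-31 - 66) = 1/(-97) = -1/97 ≈ -0.010309)
Z = -1/97 ≈ -0.010309
t(k) = -12 + k (t(k) = -2 + (k - 10) = -2 + (-10 + k) = -12 + k)
t(3)*Z = (-12 + 3)*(-1/97) = -9*(-1/97) = 9/97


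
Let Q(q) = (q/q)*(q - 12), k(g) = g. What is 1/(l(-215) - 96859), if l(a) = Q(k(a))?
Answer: -1/97086 ≈ -1.0300e-5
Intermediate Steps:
Q(q) = -12 + q (Q(q) = 1*(-12 + q) = -12 + q)
l(a) = -12 + a
1/(l(-215) - 96859) = 1/((-12 - 215) - 96859) = 1/(-227 - 96859) = 1/(-97086) = -1/97086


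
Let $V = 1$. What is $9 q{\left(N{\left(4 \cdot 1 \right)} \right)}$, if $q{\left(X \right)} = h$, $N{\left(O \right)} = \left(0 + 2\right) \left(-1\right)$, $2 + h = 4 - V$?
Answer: $9$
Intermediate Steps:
$h = 1$ ($h = -2 + \left(4 - 1\right) = -2 + 3 = 1$)
$N{\left(O \right)} = -2$ ($N{\left(O \right)} = 2 \left(-1\right) = -2$)
$q{\left(X \right)} = 1$
$9 q{\left(N{\left(4 \cdot 1 \right)} \right)} = 9 \cdot 1 = 9$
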